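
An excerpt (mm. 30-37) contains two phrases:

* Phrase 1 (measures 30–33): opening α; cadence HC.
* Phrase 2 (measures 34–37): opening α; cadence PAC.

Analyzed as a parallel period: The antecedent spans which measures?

measures 30–33

The antecedent is the phrase ending with the weaker cadence (half cadence, phrase 1) and the consequent the one ending more conclusively (perfect authentic cadence, phrase 2); the antecedent is mm. 30–33.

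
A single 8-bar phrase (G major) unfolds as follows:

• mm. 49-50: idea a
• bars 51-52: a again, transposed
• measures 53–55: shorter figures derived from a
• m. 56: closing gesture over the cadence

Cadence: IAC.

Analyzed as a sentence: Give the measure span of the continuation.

measures 53–56

After the presentation (measures 49-52), the continuation covers the fragmentation through the cadence: mm. 53–56.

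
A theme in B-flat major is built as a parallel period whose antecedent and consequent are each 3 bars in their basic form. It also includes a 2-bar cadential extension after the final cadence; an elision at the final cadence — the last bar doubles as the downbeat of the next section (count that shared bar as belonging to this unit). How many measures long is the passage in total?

Basic parallel period: 3 + 3 = 6 bars.
6 (basic form) + 2 (cadential extension) = 8.
The elision shares a bar with the next section but does not change this unit's count.

8 measures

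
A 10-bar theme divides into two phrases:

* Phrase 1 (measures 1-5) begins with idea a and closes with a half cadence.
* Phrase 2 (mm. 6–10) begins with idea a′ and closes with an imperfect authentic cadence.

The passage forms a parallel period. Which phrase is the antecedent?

phrase 1

The phrase ending with the weaker cadence (half cadence) is the antecedent; the one ending more conclusively (imperfect authentic cadence) is the consequent. The antecedent is phrase 1.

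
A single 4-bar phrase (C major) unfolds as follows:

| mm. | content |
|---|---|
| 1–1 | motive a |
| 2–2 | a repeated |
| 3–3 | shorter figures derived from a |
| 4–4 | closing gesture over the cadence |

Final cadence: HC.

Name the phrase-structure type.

Basic idea (bar 1) + its repetition (m. 2) form the presentation; fragmentation and cadence (mm. 3–4) form the continuation — the 4-bar whole is a sentence.

sentence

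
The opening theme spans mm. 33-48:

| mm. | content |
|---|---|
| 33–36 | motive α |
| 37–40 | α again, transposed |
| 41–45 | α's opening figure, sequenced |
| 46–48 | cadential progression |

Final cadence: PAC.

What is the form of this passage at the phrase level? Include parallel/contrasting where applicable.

sentence

Basic idea (measures 33-36) + its repetition (mm. 37–40) form the presentation; fragmentation and cadence (mm. 41–48) form the continuation — the 16-bar whole is a sentence.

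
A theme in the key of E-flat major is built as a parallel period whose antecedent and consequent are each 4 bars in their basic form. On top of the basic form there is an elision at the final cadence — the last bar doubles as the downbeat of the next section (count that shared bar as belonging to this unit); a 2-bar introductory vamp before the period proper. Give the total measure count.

Basic parallel period: 4 + 4 = 8 bars.
8 (basic form) + 2 (introduction) = 10.
The elision shares a bar with the next section but does not change this unit's count.

10 measures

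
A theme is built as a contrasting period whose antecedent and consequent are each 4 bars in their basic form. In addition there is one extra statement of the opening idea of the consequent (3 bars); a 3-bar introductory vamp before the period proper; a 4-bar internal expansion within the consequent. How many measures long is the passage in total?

18 measures

Basic contrasting period: 4 + 4 = 8 bars.
8 (basic form) + 3 (extra statement) + 3 (introduction) + 4 (internal expansion) = 18.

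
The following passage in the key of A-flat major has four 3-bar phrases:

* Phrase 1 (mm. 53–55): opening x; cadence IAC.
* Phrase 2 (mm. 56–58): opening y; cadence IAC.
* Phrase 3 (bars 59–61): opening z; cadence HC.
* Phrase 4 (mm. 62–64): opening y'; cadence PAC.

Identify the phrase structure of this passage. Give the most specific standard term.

contrasting double period

Four phrases in two halves: the first half (mm. 53–58) ends with an imperfect authentic cadence, the second (bars 59-64) with a perfect authentic cadence — a large antecedent–consequent pair, i.e. a double period.
Phrase 3 begins with different material from phrase 1, making it contrasting.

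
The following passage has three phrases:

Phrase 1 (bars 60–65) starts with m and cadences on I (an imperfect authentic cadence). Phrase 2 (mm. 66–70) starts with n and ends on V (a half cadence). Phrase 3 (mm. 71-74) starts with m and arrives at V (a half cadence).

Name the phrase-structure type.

phrase group

The final phrase closes with a half cadence, which is not stronger than the preceding half cadence; the 3 phrases lack an overall antecedent–consequent design and so form a phrase group.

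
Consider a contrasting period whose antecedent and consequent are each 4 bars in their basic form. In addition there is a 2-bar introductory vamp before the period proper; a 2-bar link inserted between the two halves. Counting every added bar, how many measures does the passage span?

Basic contrasting period: 4 + 4 = 8 bars.
8 (basic form) + 2 (introduction) + 2 (link) = 12.

12 measures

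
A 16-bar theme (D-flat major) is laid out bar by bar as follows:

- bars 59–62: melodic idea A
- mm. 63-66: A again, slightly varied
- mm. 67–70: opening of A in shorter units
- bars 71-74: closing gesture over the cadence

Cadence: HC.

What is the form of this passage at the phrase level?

Basic idea (mm. 59–62) + its repetition (measures 63-66) form the presentation; fragmentation and cadence (bars 67–74) form the continuation — the 16-bar whole is a sentence.

sentence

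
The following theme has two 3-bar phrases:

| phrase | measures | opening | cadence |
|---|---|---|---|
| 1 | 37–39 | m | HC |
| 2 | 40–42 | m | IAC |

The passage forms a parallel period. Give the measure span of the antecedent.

The phrase ending with the weaker cadence (half cadence) is the antecedent; the one ending more conclusively (imperfect authentic cadence) is the consequent. The antecedent is measures 37–39.

measures 37–39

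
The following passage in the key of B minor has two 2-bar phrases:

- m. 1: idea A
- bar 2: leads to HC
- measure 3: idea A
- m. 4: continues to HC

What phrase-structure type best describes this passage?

Both phrases have the same opening (A) and the same cadence (half cadence): the second is a restatement, not a consequent, so this is a repeated phrase rather than a period.

repeated phrase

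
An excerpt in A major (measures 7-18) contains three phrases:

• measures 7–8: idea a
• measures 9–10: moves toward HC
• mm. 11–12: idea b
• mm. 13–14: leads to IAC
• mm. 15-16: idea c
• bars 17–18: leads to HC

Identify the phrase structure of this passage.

The final phrase closes with a half cadence, which is not stronger than the preceding imperfect authentic cadence; the 3 phrases lack an overall antecedent–consequent design and so form a phrase group.

phrase group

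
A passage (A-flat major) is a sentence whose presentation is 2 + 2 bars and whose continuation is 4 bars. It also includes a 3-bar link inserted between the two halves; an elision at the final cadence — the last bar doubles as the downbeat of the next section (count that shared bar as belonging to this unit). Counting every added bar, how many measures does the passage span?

Basic sentence: 2 + 2 + 4 = 8 bars.
8 (basic form) + 3 (link) = 11.
The elision shares a bar with the next section but does not change this unit's count.

11 measures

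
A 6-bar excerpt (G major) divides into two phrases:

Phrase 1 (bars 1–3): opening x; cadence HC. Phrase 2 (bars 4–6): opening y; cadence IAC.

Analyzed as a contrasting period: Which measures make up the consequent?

The antecedent is the phrase ending with the weaker cadence (half cadence, phrase 1) and the consequent the one ending more conclusively (imperfect authentic cadence, phrase 2); the consequent is mm. 4-6.

measures 4–6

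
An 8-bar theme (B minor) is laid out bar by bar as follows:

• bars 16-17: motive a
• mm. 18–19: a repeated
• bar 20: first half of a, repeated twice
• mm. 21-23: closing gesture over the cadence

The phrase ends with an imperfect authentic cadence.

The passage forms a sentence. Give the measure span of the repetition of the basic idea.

The presentation of a sentence is the basic idea (measures 16-17) plus its repetition (bars 18-19); the repetition of the basic idea is therefore mm. 18–19.

measures 18–19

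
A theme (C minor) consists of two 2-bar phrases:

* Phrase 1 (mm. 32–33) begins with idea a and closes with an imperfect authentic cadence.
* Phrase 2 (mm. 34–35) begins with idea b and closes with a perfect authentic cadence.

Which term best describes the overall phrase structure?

Phrase 1 ends with an imperfect authentic cadence (weaker) and phrase 2 with a perfect authentic cadence (stronger): antecedent + consequent = a period.
The two phrases open with different material (a / b), so the period is contrasting.

contrasting period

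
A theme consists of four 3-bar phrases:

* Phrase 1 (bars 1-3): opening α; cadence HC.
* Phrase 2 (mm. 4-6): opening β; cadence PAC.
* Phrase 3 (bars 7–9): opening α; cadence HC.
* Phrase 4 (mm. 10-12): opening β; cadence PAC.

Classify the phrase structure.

The cadence pattern HC–PAC–HC–PAC is weak–strong twice, and phrases 3–4 restate phrases 1–2: a period heard twice, not a double period (which would end weakly at phrase 2).

repeated period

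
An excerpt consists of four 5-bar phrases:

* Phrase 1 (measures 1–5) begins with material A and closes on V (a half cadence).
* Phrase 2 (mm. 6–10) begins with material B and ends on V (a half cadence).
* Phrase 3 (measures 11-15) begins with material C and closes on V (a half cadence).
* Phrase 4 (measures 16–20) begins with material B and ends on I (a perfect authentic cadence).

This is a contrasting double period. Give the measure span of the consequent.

measures 11–20

In a double period the first pair of phrases (ending half cadence) is the large antecedent and the second pair (ending perfect authentic cadence) is the large consequent; the consequent is measures 11–20.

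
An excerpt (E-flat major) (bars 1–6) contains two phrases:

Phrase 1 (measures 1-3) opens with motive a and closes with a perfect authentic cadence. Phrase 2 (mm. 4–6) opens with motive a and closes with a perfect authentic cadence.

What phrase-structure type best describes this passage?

Both phrases have the same opening (a) and the same cadence (perfect authentic cadence): the second is a restatement, not a consequent, so this is a repeated phrase rather than a period.

repeated phrase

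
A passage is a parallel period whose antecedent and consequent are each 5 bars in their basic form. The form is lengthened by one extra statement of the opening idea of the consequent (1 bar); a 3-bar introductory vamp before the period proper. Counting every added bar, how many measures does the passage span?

Basic parallel period: 5 + 5 = 10 bars.
10 (basic form) + 1 (extra statement) + 3 (introduction) = 14.

14 measures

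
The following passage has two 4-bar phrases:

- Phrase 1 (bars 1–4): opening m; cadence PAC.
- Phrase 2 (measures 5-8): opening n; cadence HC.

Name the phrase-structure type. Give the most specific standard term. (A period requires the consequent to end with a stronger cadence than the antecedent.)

phrase group

The second phrase closes with a half cadence, which is not stronger than the first phrase's perfect authentic cadence; without a weak→strong cadential pair there is no antecedent–consequent relationship, so this is a phrase group rather than a period.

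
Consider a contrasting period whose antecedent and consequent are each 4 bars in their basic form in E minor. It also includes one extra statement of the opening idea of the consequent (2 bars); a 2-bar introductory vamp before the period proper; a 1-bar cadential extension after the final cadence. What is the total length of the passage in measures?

Basic contrasting period: 4 + 4 = 8 bars.
8 (basic form) + 2 (extra statement) + 2 (introduction) + 1 (cadential extension) = 13.

13 measures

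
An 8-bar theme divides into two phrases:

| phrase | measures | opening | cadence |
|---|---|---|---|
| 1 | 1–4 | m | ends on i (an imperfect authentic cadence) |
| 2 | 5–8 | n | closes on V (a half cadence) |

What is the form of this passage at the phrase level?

The second phrase closes with a half cadence, which is not stronger than the first phrase's imperfect authentic cadence; without a weak→strong cadential pair there is no antecedent–consequent relationship, so this is a phrase group rather than a period.

phrase group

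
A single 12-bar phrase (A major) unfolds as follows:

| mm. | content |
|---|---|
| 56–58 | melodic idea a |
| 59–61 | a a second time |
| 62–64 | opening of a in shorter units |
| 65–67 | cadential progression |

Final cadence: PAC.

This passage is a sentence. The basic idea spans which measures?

measures 56–58

The presentation of a sentence is the basic idea (bars 56–58) plus its repetition (bars 59–61); the basic idea is therefore measures 56-58.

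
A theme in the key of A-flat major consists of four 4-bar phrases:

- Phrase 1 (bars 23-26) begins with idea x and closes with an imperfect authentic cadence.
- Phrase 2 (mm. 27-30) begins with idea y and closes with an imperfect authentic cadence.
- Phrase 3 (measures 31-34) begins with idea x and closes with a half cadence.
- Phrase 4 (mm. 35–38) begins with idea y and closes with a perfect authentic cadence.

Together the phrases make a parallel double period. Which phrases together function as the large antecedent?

In a double period the first pair of phrases (ending imperfect authentic cadence) is the large antecedent and the second pair (ending perfect authentic cadence) is the large consequent; the antecedent is phrases 1 and 2.

phrases 1 and 2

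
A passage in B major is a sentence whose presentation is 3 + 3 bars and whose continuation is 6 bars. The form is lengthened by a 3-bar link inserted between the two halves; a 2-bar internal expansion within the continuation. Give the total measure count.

Basic sentence: 3 + 3 + 6 = 12 bars.
12 (basic form) + 3 (link) + 2 (internal expansion) = 17.

17 measures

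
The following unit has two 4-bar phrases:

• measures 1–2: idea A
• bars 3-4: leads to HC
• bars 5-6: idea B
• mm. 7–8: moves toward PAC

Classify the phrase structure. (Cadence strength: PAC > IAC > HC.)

Phrase 1 ends with a half cadence (weaker) and phrase 2 with a perfect authentic cadence (stronger): antecedent + consequent = a period.
The two phrases open with different material (A / B), so the period is contrasting.

contrasting period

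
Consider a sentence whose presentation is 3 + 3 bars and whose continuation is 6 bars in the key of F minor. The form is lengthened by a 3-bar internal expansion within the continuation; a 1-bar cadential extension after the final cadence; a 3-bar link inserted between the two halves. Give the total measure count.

Basic sentence: 3 + 3 + 6 = 12 bars.
12 (basic form) + 3 (internal expansion) + 1 (cadential extension) + 3 (link) = 19.

19 measures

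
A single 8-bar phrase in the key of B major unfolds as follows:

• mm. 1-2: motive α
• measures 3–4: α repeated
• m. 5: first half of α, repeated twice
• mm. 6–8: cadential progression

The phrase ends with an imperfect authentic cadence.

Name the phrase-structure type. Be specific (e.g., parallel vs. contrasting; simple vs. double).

sentence

Basic idea (bars 1-2) + its repetition (bars 3–4) form the presentation; fragmentation and cadence (mm. 5–8) form the continuation — the 8-bar whole is a sentence.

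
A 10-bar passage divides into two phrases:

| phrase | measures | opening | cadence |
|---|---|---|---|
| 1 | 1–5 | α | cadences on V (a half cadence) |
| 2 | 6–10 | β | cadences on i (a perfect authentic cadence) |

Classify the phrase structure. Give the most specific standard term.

contrasting period

Phrase 1 ends with a half cadence (weaker) and phrase 2 with a perfect authentic cadence (stronger): antecedent + consequent = a period.
The two phrases open with different material (α / β), so the period is contrasting.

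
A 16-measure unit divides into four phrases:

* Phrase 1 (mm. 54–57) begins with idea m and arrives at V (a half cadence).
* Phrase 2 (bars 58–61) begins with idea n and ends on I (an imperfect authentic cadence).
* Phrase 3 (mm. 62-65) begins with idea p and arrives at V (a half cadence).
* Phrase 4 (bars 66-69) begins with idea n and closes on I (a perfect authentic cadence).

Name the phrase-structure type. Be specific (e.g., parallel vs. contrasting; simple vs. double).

contrasting double period

Four phrases in two halves: the first half (bars 54–61) ends with an imperfect authentic cadence, the second (mm. 62–69) with a perfect authentic cadence — a large antecedent–consequent pair, i.e. a double period.
Phrase 3 begins with different material from phrase 1, making it contrasting.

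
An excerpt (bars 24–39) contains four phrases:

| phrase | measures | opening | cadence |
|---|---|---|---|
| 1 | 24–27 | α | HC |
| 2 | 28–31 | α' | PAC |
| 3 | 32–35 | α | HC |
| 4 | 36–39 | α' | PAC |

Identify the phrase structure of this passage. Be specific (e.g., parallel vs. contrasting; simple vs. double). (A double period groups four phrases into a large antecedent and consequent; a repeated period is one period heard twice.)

repeated period

The cadence pattern HC–PAC–HC–PAC is weak–strong twice, and phrases 3–4 restate phrases 1–2: a period heard twice, not a double period (which would end weakly at phrase 2).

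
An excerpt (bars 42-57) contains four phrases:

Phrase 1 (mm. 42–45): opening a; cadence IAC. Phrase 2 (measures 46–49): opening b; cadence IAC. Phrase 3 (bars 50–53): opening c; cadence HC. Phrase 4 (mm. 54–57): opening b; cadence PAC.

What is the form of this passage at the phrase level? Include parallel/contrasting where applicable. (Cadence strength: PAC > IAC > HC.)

Four phrases in two halves: the first half (bars 42–49) ends with an imperfect authentic cadence, the second (mm. 50–57) with a perfect authentic cadence — a large antecedent–consequent pair, i.e. a double period.
Phrase 3 begins with different material from phrase 1, making it contrasting.

contrasting double period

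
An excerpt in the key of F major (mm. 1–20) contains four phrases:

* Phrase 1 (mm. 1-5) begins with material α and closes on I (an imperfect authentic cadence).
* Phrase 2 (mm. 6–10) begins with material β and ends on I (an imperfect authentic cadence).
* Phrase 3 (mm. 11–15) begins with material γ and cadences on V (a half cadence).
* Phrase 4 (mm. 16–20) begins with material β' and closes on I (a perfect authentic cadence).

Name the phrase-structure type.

contrasting double period

Four phrases in two halves: the first half (bars 1–10) ends with an imperfect authentic cadence, the second (bars 11–20) with a perfect authentic cadence — a large antecedent–consequent pair, i.e. a double period.
Phrase 3 begins with different material from phrase 1, making it contrasting.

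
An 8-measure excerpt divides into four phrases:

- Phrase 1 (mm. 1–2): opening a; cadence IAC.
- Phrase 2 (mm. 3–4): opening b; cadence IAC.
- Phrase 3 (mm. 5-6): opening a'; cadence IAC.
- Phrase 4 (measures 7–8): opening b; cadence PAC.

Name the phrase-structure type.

parallel double period

Four phrases in two halves: the first half (mm. 1–4) ends with an imperfect authentic cadence, the second (measures 5–8) with a perfect authentic cadence — a large antecedent–consequent pair, i.e. a double period.
Phrase 3 begins with the same material as phrase 1, making it parallel.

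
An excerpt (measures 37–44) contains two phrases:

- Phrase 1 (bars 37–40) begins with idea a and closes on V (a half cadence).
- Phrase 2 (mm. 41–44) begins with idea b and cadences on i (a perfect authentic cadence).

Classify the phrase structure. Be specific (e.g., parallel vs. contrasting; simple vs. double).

Phrase 1 ends with a half cadence (weaker) and phrase 2 with a perfect authentic cadence (stronger): antecedent + consequent = a period.
The two phrases open with different material (a / b), so the period is contrasting.

contrasting period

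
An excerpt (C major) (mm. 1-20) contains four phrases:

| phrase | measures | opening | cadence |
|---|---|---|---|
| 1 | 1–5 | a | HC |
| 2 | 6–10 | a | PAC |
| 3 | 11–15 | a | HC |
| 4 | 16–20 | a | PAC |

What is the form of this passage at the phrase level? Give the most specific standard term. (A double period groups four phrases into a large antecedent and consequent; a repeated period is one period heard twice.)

repeated period

The cadence pattern HC–PAC–HC–PAC is weak–strong twice, and phrases 3–4 restate phrases 1–2: a period heard twice, not a double period (which would end weakly at phrase 2).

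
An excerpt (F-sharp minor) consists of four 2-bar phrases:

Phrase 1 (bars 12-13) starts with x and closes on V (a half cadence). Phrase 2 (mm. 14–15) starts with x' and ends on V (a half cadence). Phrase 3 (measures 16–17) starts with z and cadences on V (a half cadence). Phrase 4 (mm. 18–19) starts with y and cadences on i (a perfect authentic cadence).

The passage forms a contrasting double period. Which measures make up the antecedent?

measures 12–15

In a double period the first pair of phrases (ending half cadence) is the large antecedent and the second pair (ending perfect authentic cadence) is the large consequent; the antecedent is measures 12–15.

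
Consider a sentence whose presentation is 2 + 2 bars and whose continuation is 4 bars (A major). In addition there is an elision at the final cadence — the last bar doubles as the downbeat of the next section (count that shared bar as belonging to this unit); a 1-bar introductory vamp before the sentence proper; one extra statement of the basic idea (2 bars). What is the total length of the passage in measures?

11 measures

Basic sentence: 2 + 2 + 4 = 8 bars.
8 (basic form) + 1 (introduction) + 2 (extra statement) = 11.
The elision shares a bar with the next section but does not change this unit's count.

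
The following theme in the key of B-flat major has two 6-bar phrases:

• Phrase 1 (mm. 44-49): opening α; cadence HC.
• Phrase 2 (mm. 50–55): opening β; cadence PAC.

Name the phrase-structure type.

Phrase 1 ends with a half cadence (weaker) and phrase 2 with a perfect authentic cadence (stronger): antecedent + consequent = a period.
The two phrases open with different material (α / β), so the period is contrasting.

contrasting period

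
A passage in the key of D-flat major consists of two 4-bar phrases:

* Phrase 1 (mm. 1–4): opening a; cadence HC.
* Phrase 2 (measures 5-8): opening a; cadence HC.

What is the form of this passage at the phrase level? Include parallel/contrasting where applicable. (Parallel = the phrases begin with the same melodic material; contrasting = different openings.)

repeated phrase

Both phrases have the same opening (a) and the same cadence (half cadence): the second is a restatement, not a consequent, so this is a repeated phrase rather than a period.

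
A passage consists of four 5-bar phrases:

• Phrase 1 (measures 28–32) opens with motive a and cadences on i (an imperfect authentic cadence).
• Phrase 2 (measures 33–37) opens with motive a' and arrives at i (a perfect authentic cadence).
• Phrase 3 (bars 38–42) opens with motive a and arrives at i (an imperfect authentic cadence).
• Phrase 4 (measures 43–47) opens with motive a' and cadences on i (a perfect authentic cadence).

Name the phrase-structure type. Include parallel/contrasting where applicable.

repeated period

The cadence pattern IAC–PAC–IAC–PAC is weak–strong twice, and phrases 3–4 restate phrases 1–2: a period heard twice, not a double period (which would end weakly at phrase 2).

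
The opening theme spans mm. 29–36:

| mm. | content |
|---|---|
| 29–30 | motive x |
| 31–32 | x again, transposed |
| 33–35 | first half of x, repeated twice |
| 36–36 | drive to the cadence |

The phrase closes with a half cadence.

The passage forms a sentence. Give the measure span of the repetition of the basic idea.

measures 31–32

The presentation of a sentence is the basic idea (mm. 29-30) plus its repetition (measures 31–32); the repetition of the basic idea is therefore mm. 31-32.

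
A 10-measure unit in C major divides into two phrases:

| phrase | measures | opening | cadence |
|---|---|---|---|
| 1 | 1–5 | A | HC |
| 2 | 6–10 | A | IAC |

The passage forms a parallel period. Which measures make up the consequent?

measures 6–10

The antecedent is the phrase ending with the weaker cadence (half cadence, phrase 1) and the consequent the one ending more conclusively (imperfect authentic cadence, phrase 2); the consequent is mm. 6–10.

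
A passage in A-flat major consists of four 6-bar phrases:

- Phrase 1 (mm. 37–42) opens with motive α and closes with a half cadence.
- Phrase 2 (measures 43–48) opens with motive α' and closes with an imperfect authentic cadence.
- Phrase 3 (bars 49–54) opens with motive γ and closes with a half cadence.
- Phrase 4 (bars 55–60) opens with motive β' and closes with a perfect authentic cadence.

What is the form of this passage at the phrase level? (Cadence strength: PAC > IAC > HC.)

contrasting double period

Four phrases in two halves: the first half (mm. 37–48) ends with an imperfect authentic cadence, the second (bars 49–60) with a perfect authentic cadence — a large antecedent–consequent pair, i.e. a double period.
Phrase 3 begins with different material from phrase 1, making it contrasting.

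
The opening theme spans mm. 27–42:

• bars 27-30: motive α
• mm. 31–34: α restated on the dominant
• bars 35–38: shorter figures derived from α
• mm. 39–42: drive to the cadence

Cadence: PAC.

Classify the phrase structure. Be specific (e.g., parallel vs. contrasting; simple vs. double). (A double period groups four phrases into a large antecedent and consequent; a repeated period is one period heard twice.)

Basic idea (mm. 27–30) + its repetition (measures 31–34) form the presentation; fragmentation and cadence (mm. 35–42) form the continuation — the 16-bar whole is a sentence.

sentence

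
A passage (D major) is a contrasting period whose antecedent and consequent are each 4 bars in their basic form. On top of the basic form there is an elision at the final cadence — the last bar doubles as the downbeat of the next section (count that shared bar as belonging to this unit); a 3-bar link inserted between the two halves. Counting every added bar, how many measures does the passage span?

11 measures

Basic contrasting period: 4 + 4 = 8 bars.
8 (basic form) + 3 (link) = 11.
The elision shares a bar with the next section but does not change this unit's count.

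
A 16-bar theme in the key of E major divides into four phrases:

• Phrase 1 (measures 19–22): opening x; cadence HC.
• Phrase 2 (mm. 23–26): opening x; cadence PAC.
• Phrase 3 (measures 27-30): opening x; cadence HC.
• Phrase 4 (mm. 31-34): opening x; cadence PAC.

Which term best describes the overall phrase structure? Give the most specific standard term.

The cadence pattern HC–PAC–HC–PAC is weak–strong twice, and phrases 3–4 restate phrases 1–2: a period heard twice, not a double period (which would end weakly at phrase 2).

repeated period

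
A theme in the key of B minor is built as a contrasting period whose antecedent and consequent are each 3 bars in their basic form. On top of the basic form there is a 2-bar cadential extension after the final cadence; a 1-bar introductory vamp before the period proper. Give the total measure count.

Basic contrasting period: 3 + 3 = 6 bars.
6 (basic form) + 2 (cadential extension) + 1 (introduction) = 9.

9 measures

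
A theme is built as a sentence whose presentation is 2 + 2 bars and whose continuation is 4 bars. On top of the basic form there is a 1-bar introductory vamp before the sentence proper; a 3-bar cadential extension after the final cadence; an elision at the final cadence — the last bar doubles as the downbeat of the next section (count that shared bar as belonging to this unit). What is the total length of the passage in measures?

Basic sentence: 2 + 2 + 4 = 8 bars.
8 (basic form) + 1 (introduction) + 3 (cadential extension) = 12.
The elision shares a bar with the next section but does not change this unit's count.

12 measures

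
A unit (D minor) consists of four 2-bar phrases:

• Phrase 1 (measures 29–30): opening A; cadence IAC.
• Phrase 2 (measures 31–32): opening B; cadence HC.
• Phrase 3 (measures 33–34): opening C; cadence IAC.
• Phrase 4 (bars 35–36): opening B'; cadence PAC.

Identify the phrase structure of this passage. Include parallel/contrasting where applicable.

Four phrases in two halves: the first half (measures 29–32) ends with a half cadence, the second (bars 33–36) with a perfect authentic cadence — a large antecedent–consequent pair, i.e. a double period.
Phrase 3 begins with different material from phrase 1, making it contrasting.

contrasting double period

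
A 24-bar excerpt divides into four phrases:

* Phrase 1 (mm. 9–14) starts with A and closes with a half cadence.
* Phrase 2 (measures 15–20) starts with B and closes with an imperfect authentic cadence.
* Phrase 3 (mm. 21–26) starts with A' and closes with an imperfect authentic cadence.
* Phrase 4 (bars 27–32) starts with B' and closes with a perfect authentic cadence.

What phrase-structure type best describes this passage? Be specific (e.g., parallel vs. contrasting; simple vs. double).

parallel double period

Four phrases in two halves: the first half (measures 9–20) ends with an imperfect authentic cadence, the second (measures 21-32) with a perfect authentic cadence — a large antecedent–consequent pair, i.e. a double period.
Phrase 3 begins with the same material as phrase 1, making it parallel.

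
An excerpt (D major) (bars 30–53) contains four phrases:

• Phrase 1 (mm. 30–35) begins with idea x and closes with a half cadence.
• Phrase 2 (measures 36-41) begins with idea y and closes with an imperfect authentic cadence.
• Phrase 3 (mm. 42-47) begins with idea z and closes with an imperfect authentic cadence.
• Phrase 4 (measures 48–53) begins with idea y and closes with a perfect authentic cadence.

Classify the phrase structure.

Four phrases in two halves: the first half (bars 30–41) ends with an imperfect authentic cadence, the second (mm. 42–53) with a perfect authentic cadence — a large antecedent–consequent pair, i.e. a double period.
Phrase 3 begins with different material from phrase 1, making it contrasting.

contrasting double period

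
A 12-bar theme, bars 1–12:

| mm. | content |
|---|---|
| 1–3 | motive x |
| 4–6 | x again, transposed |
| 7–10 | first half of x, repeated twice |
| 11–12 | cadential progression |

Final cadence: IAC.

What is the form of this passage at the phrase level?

sentence

Basic idea (mm. 1-3) + its repetition (mm. 4–6) form the presentation; fragmentation and cadence (mm. 7-12) form the continuation — the 12-bar whole is a sentence.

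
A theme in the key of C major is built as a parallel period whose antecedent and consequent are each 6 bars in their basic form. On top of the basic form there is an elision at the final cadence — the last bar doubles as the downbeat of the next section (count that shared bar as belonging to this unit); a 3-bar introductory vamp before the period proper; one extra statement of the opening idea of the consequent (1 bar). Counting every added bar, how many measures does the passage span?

16 measures

Basic parallel period: 6 + 6 = 12 bars.
12 (basic form) + 3 (introduction) + 1 (extra statement) = 16.
The elision shares a bar with the next section but does not change this unit's count.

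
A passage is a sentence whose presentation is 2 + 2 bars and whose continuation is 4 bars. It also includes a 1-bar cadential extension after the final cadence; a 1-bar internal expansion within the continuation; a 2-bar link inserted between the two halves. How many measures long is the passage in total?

Basic sentence: 2 + 2 + 4 = 8 bars.
8 (basic form) + 1 (cadential extension) + 1 (internal expansion) + 2 (link) = 12.

12 measures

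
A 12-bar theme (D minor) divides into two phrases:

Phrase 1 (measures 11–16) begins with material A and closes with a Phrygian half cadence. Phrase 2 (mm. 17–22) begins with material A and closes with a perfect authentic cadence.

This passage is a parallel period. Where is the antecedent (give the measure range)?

measures 11–16

The antecedent is the phrase ending with the weaker cadence (Phrygian half cadence, phrase 1) and the consequent the one ending more conclusively (perfect authentic cadence, phrase 2); the antecedent is measures 11-16.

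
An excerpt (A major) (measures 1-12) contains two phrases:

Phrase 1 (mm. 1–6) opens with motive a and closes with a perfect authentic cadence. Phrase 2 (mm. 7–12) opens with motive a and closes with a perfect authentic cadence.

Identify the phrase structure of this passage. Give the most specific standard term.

repeated phrase

Both phrases have the same opening (a) and the same cadence (perfect authentic cadence): the second is a restatement, not a consequent, so this is a repeated phrase rather than a period.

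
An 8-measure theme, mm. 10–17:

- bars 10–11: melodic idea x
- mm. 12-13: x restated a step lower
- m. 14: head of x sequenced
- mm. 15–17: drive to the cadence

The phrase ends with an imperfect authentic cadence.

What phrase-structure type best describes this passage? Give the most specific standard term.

sentence

Basic idea (mm. 10-11) + its repetition (mm. 12-13) form the presentation; fragmentation and cadence (mm. 14–17) form the continuation — the 8-bar whole is a sentence.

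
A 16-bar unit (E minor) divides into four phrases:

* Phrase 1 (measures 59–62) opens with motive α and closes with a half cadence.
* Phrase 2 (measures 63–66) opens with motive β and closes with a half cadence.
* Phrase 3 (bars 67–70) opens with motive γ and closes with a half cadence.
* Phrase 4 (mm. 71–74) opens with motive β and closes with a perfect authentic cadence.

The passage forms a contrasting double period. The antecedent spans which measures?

measures 59–66

In a double period the four phrases pair into a large antecedent (phrases 1–2, ending half cadence) and a large consequent (phrases 3–4, ending perfect authentic cadence). The antecedent spans measures 59–66.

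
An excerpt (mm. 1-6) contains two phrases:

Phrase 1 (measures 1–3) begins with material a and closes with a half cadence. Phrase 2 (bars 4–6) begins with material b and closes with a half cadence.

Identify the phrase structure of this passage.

phrase group

The second phrase closes with a half cadence, which is not stronger than the first phrase's half cadence; without a weak→strong cadential pair there is no antecedent–consequent relationship, so this is a phrase group rather than a period.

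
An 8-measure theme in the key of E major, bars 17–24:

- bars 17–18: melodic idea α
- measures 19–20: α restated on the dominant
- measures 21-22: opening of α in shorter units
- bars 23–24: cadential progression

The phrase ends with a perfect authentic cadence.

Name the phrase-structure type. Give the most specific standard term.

sentence

Basic idea (mm. 17–18) + its repetition (mm. 19–20) form the presentation; fragmentation and cadence (measures 21–24) form the continuation — the 8-bar whole is a sentence.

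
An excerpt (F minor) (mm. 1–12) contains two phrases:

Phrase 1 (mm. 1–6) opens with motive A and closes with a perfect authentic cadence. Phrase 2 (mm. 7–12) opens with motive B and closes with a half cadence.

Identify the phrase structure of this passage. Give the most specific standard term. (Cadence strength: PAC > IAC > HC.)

The second phrase closes with a half cadence, which is not stronger than the first phrase's perfect authentic cadence; without a weak→strong cadential pair there is no antecedent–consequent relationship, so this is a phrase group rather than a period.

phrase group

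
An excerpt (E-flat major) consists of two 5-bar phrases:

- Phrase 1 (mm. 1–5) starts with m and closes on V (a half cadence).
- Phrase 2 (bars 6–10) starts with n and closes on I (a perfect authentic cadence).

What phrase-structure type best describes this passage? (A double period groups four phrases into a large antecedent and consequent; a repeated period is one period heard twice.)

contrasting period

Phrase 1 ends with a half cadence (weaker) and phrase 2 with a perfect authentic cadence (stronger): antecedent + consequent = a period.
The two phrases open with different material (m / n), so the period is contrasting.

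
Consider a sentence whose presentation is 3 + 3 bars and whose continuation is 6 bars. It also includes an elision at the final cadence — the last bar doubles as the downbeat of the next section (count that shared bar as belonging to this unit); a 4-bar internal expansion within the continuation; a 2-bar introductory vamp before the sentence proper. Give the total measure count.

18 measures

Basic sentence: 3 + 3 + 6 = 12 bars.
12 (basic form) + 4 (internal expansion) + 2 (introduction) = 18.
The elision shares a bar with the next section but does not change this unit's count.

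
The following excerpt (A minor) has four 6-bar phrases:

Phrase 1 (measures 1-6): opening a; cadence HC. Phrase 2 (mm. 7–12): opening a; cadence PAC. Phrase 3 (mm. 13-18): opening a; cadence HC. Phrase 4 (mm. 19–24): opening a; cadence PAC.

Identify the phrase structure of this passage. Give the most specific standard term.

The cadence pattern HC–PAC–HC–PAC is weak–strong twice, and phrases 3–4 restate phrases 1–2: a period heard twice, not a double period (which would end weakly at phrase 2).

repeated period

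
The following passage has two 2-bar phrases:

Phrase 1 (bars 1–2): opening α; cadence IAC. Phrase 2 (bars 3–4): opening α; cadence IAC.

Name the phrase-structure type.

repeated phrase

Both phrases have the same opening (α) and the same cadence (imperfect authentic cadence): the second is a restatement, not a consequent, so this is a repeated phrase rather than a period.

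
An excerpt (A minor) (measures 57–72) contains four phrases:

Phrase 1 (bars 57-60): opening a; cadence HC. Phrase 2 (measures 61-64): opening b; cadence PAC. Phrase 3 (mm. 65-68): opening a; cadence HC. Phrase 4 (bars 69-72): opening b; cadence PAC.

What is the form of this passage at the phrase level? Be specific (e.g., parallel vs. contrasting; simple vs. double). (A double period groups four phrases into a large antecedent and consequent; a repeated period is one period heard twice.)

The cadence pattern HC–PAC–HC–PAC is weak–strong twice, and phrases 3–4 restate phrases 1–2: a period heard twice, not a double period (which would end weakly at phrase 2).

repeated period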